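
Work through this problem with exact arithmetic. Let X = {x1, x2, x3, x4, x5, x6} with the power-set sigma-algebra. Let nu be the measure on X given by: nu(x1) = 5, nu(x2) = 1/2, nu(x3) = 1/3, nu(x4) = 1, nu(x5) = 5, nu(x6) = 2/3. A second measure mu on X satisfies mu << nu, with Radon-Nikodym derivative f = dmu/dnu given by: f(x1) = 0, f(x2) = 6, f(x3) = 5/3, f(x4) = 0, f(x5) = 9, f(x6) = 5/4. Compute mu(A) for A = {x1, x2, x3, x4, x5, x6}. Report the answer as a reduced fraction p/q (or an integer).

By the defining property of the Radon-Nikodym derivative, for every measurable set A,
  mu(A) = integral_A f dnu.
Since nu is a discrete measure concentrated on the atoms of X, the integral over A reduces to the sum
  mu(A) = sum_{x in A} f(x) * nu({x}).
Computing each term:
  x1: f(x1) * nu(x1) = 0 * 5 = 0.
  x2: f(x2) * nu(x2) = 6 * 1/2 = 3.
  x3: f(x3) * nu(x3) = 5/3 * 1/3 = 5/9.
  x4: f(x4) * nu(x4) = 0 * 1 = 0.
  x5: f(x5) * nu(x5) = 9 * 5 = 45.
  x6: f(x6) * nu(x6) = 5/4 * 2/3 = 5/6.
Summing: mu(A) = 0 + 3 + 5/9 + 0 + 45 + 5/6 = 889/18.

889/18


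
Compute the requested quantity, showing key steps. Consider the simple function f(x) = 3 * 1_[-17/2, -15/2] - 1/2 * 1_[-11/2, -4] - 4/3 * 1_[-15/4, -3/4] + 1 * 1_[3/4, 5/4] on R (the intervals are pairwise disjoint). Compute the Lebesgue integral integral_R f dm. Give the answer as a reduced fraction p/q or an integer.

For a simple function f = sum_i c_i * 1_{A_i} with disjoint A_i,
  integral f dm = sum_i c_i * m(A_i).
Lengths of the A_i:
  m(A_1) = -15/2 - (-17/2) = 1.
  m(A_2) = -4 - (-11/2) = 3/2.
  m(A_3) = -3/4 - (-15/4) = 3.
  m(A_4) = 5/4 - 3/4 = 1/2.
Contributions c_i * m(A_i):
  (3) * (1) = 3.
  (-1/2) * (3/2) = -3/4.
  (-4/3) * (3) = -4.
  (1) * (1/2) = 1/2.
Total: 3 - 3/4 - 4 + 1/2 = -5/4.

-5/4


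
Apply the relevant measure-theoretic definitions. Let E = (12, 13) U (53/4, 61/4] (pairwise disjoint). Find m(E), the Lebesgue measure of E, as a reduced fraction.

For pairwise disjoint intervals, m(union_i I_i) = sum_i m(I_i),
and m is invariant under swapping open/closed endpoints (single points have measure 0).
So m(E) = sum_i (b_i - a_i).
  I_1 has length 13 - 12 = 1.
  I_2 has length 61/4 - 53/4 = 2.
Summing:
  m(E) = 1 + 2 = 3.

3


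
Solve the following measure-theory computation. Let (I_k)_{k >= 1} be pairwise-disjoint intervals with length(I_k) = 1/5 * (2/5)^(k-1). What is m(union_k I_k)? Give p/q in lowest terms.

By countable additivity of the Lebesgue measure on pairwise disjoint measurable sets,
  m(union_{k >= 1} I_k) = sum_{k >= 1} m(I_k) = sum_{k >= 1} a * r^(k-1),
  with a = 1/5 and r = 2/5.
Since 0 < r = 2/5 < 1, the geometric series converges:
  sum_{k >= 1} a * r^(k-1) = a / (1 - r).
  = 1/5 / (1 - 2/5)
  = 1/5 / (3/5)
  = 1/3.

1/3


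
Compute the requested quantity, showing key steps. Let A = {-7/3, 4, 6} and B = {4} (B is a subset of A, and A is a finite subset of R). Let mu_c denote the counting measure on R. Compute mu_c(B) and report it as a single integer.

Counting measure assigns mu_c(E) = |E| (number of elements) when E is finite.
B has 1 element(s), so mu_c(B) = 1.

1


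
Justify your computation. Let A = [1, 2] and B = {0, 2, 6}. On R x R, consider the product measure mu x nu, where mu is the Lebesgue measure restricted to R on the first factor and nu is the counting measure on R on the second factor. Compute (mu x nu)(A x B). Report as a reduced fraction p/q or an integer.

For a measurable rectangle A x B, the product measure satisfies
  (mu x nu)(A x B) = mu(A) * nu(B).
  mu(A) = 1.
  nu(B) = 3.
  (mu x nu)(A x B) = 1 * 3 = 3.

3


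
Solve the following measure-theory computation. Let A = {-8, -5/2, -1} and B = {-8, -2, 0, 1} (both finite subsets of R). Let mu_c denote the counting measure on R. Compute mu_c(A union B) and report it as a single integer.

Counting measure on a finite set equals cardinality. By inclusion-exclusion, |A union B| = |A| + |B| - |A cap B|.
|A| = 3, |B| = 4, |A cap B| = 1.
So mu_c(A union B) = 3 + 4 - 1 = 6.

6


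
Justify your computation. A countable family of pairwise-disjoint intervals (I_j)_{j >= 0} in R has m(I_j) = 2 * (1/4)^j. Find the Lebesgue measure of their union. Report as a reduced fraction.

By countable additivity of the Lebesgue measure on pairwise disjoint measurable sets,
  m(union_{j >= 0} I_j) = sum_{j >= 0} m(I_j) = sum_{j >= 0} a * r^j,
  with a = 2 and r = 1/4.
Since 0 < r = 1/4 < 1, the geometric series converges:
  sum_{j >= 0} a * r^j = a / (1 - r).
  = 2 / (1 - 1/4)
  = 2 / (3/4)
  = 8/3.

8/3


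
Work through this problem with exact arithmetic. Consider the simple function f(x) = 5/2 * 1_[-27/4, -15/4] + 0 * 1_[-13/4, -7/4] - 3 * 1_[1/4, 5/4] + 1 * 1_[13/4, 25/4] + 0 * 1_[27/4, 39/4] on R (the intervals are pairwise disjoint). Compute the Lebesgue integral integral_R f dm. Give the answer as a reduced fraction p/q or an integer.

For a simple function f = sum_i c_i * 1_{A_i} with disjoint A_i,
  integral f dm = sum_i c_i * m(A_i).
Lengths of the A_i:
  m(A_1) = -15/4 - (-27/4) = 3.
  m(A_2) = -7/4 - (-13/4) = 3/2.
  m(A_3) = 5/4 - 1/4 = 1.
  m(A_4) = 25/4 - 13/4 = 3.
  m(A_5) = 39/4 - 27/4 = 3.
Contributions c_i * m(A_i):
  (5/2) * (3) = 15/2.
  (0) * (3/2) = 0.
  (-3) * (1) = -3.
  (1) * (3) = 3.
  (0) * (3) = 0.
Total: 15/2 + 0 - 3 + 3 + 0 = 15/2.

15/2


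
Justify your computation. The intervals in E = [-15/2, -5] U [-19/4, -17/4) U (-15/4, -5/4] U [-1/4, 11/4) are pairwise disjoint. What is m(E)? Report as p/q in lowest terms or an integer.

For pairwise disjoint intervals, m(union_i I_i) = sum_i m(I_i),
and m is invariant under swapping open/closed endpoints (single points have measure 0).
So m(E) = sum_i (b_i - a_i).
  I_1 has length -5 - (-15/2) = 5/2.
  I_2 has length -17/4 - (-19/4) = 1/2.
  I_3 has length -5/4 - (-15/4) = 5/2.
  I_4 has length 11/4 - (-1/4) = 3.
Summing:
  m(E) = 5/2 + 1/2 + 5/2 + 3 = 17/2.

17/2


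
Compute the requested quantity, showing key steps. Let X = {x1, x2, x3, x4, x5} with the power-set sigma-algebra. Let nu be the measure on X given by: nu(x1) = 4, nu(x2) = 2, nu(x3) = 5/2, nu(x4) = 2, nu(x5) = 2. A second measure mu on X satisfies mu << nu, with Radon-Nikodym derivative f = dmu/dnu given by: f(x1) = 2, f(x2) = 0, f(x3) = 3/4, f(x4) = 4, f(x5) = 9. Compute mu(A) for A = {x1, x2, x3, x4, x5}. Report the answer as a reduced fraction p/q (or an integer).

By the defining property of the Radon-Nikodym derivative, for every measurable set A,
  mu(A) = integral_A f dnu.
Since nu is a discrete measure concentrated on the atoms of X, the integral over A reduces to the sum
  mu(A) = sum_{x in A} f(x) * nu({x}).
Computing each term:
  x1: f(x1) * nu(x1) = 2 * 4 = 8.
  x2: f(x2) * nu(x2) = 0 * 2 = 0.
  x3: f(x3) * nu(x3) = 3/4 * 5/2 = 15/8.
  x4: f(x4) * nu(x4) = 4 * 2 = 8.
  x5: f(x5) * nu(x5) = 9 * 2 = 18.
Summing: mu(A) = 8 + 0 + 15/8 + 8 + 18 = 287/8.

287/8


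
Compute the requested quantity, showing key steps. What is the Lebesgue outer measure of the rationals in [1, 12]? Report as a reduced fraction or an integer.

E = Q cap [1, 12] is a subset of Q, which is countable. Enumerate Q = {q_1, q_2, ...}; for any eps > 0, cover q_k by the open interval (q_k - eps/2^(k+1), q_k + eps/2^(k+1)), of length eps/2^k. The total cover length is sum_{k>=1} eps/2^k = eps. Hence m*(E) <= m*(Q) <= eps for every eps > 0, and since outer measure is non-negative, m*(E) = 0.

0


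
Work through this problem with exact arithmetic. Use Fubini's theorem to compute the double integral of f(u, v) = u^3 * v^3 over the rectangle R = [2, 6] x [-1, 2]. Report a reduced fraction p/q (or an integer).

f(u, v) is a tensor product of a function of u and a function of v, and both factors are bounded continuous (hence Lebesgue integrable) on the rectangle, so Fubini's theorem applies:
  integral_R f d(m x m) = (integral_a1^b1 u^3 du) * (integral_a2^b2 v^3 dv).
Inner integral in u: integral_{2}^{6} u^3 du = (6^4 - 2^4)/4
  = 320.
Inner integral in v: integral_{-1}^{2} v^3 dv = (2^4 - (-1)^4)/4
  = 15/4.
Product: (320) * (15/4) = 1200.

1200


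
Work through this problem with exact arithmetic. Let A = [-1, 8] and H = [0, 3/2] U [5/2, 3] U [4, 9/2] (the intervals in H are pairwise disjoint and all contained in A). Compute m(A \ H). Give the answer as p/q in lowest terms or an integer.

The ambient interval has length m(A) = 8 - (-1) = 9.
Since the holes are disjoint and sit inside A, by finite additivity
  m(H) = sum_i (b_i - a_i), and m(A \ H) = m(A) - m(H).
Computing the hole measures:
  m(H_1) = 3/2 - 0 = 3/2.
  m(H_2) = 3 - 5/2 = 1/2.
  m(H_3) = 9/2 - 4 = 1/2.
Summed: m(H) = 3/2 + 1/2 + 1/2 = 5/2.
So m(A \ H) = 9 - 5/2 = 13/2.

13/2


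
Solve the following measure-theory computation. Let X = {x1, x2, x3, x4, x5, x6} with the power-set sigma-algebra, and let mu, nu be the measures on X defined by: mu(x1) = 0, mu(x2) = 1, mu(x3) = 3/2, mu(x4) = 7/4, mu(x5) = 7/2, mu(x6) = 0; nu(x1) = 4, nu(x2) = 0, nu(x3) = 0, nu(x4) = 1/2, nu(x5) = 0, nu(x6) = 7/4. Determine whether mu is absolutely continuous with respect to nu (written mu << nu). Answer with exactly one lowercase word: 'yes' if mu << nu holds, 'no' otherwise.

mu << nu means: every nu-null measurable set is also mu-null; equivalently, for every atom x, if nu({x}) = 0 then mu({x}) = 0.
Checking each atom:
  x1: nu = 4 > 0 -> no constraint.
  x2: nu = 0, mu = 1 > 0 -> violates mu << nu.
  x3: nu = 0, mu = 3/2 > 0 -> violates mu << nu.
  x4: nu = 1/2 > 0 -> no constraint.
  x5: nu = 0, mu = 7/2 > 0 -> violates mu << nu.
  x6: nu = 7/4 > 0 -> no constraint.
The atom(s) x2, x3, x5 violate the condition (nu = 0 but mu > 0). Therefore mu is NOT absolutely continuous w.r.t. nu.

no


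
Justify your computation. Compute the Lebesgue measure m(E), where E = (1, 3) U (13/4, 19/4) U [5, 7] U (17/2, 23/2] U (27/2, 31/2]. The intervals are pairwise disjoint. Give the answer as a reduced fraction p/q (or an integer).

For pairwise disjoint intervals, m(union_i I_i) = sum_i m(I_i),
and m is invariant under swapping open/closed endpoints (single points have measure 0).
So m(E) = sum_i (b_i - a_i).
  I_1 has length 3 - 1 = 2.
  I_2 has length 19/4 - 13/4 = 3/2.
  I_3 has length 7 - 5 = 2.
  I_4 has length 23/2 - 17/2 = 3.
  I_5 has length 31/2 - 27/2 = 2.
Summing:
  m(E) = 2 + 3/2 + 2 + 3 + 2 = 21/2.

21/2


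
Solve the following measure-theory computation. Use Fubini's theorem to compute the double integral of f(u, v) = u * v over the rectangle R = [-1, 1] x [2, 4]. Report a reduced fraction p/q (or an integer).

f(u, v) is a tensor product of a function of u and a function of v, and both factors are bounded continuous (hence Lebesgue integrable) on the rectangle, so Fubini's theorem applies:
  integral_R f d(m x m) = (integral_a1^b1 u du) * (integral_a2^b2 v dv).
Inner integral in u: integral_{-1}^{1} u du = (1^2 - (-1)^2)/2
  = 0.
Inner integral in v: integral_{2}^{4} v dv = (4^2 - 2^2)/2
  = 6.
Product: (0) * (6) = 0.

0


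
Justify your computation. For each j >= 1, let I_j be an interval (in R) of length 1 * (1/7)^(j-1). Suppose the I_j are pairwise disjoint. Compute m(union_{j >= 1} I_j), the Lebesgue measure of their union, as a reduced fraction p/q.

By countable additivity of the Lebesgue measure on pairwise disjoint measurable sets,
  m(union_{j >= 1} I_j) = sum_{j >= 1} m(I_j) = sum_{j >= 1} a * r^(j-1),
  with a = 1 and r = 1/7.
Since 0 < r = 1/7 < 1, the geometric series converges:
  sum_{j >= 1} a * r^(j-1) = a / (1 - r).
  = 1 / (1 - 1/7)
  = 1 / (6/7)
  = 7/6.

7/6


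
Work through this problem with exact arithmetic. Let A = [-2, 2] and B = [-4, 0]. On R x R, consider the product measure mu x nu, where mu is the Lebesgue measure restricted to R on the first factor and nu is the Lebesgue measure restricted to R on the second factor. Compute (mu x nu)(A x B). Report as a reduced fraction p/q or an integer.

For a measurable rectangle A x B, the product measure satisfies
  (mu x nu)(A x B) = mu(A) * nu(B).
  mu(A) = 4.
  nu(B) = 4.
  (mu x nu)(A x B) = 4 * 4 = 16.

16


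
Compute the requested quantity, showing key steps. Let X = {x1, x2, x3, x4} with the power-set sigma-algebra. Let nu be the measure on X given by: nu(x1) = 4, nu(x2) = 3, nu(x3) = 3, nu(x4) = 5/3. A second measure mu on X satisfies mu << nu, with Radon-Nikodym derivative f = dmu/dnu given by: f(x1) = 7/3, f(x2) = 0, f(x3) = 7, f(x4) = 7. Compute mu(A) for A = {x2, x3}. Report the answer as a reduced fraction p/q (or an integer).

By the defining property of the Radon-Nikodym derivative, for every measurable set A,
  mu(A) = integral_A f dnu.
Since nu is a discrete measure concentrated on the atoms of X, the integral over A reduces to the sum
  mu(A) = sum_{x in A} f(x) * nu({x}).
Computing each term:
  x2: f(x2) * nu(x2) = 0 * 3 = 0.
  x3: f(x3) * nu(x3) = 7 * 3 = 21.
Summing: mu(A) = 0 + 21 = 21.

21


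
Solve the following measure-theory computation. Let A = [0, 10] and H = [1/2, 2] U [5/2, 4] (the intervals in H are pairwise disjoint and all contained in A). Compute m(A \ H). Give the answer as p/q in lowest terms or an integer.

The ambient interval has length m(A) = 10 - 0 = 10.
Since the holes are disjoint and sit inside A, by finite additivity
  m(H) = sum_i (b_i - a_i), and m(A \ H) = m(A) - m(H).
Computing the hole measures:
  m(H_1) = 2 - 1/2 = 3/2.
  m(H_2) = 4 - 5/2 = 3/2.
Summed: m(H) = 3/2 + 3/2 = 3.
So m(A \ H) = 10 - 3 = 7.

7


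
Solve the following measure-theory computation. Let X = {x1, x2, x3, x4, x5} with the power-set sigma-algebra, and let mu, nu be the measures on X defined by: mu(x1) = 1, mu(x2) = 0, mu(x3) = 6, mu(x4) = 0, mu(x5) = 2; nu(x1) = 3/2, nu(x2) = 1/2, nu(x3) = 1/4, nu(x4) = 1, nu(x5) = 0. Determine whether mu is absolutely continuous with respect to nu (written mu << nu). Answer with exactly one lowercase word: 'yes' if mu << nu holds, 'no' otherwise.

mu << nu means: every nu-null measurable set is also mu-null; equivalently, for every atom x, if nu({x}) = 0 then mu({x}) = 0.
Checking each atom:
  x1: nu = 3/2 > 0 -> no constraint.
  x2: nu = 1/2 > 0 -> no constraint.
  x3: nu = 1/4 > 0 -> no constraint.
  x4: nu = 1 > 0 -> no constraint.
  x5: nu = 0, mu = 2 > 0 -> violates mu << nu.
The atom(s) x5 violate the condition (nu = 0 but mu > 0). Therefore mu is NOT absolutely continuous w.r.t. nu.

no


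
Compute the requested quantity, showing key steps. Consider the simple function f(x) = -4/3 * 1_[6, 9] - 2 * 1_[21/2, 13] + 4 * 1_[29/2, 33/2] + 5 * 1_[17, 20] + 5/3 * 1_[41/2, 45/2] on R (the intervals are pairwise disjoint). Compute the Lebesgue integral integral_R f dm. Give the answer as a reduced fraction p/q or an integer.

For a simple function f = sum_i c_i * 1_{A_i} with disjoint A_i,
  integral f dm = sum_i c_i * m(A_i).
Lengths of the A_i:
  m(A_1) = 9 - 6 = 3.
  m(A_2) = 13 - 21/2 = 5/2.
  m(A_3) = 33/2 - 29/2 = 2.
  m(A_4) = 20 - 17 = 3.
  m(A_5) = 45/2 - 41/2 = 2.
Contributions c_i * m(A_i):
  (-4/3) * (3) = -4.
  (-2) * (5/2) = -5.
  (4) * (2) = 8.
  (5) * (3) = 15.
  (5/3) * (2) = 10/3.
Total: -4 - 5 + 8 + 15 + 10/3 = 52/3.

52/3


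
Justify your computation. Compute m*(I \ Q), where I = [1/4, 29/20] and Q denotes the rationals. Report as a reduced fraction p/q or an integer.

The interval I = [1/4, 29/20] has m(I) = 29/20 - 1/4 = 6/5 (endpoints are measure-zero, so open/closed/half-open agree). Write I = (I cap Q) u (I \ Q). The rationals in I are countable, so m*(I cap Q) = 0 (cover each rational by intervals whose total length is arbitrarily small). By countable subadditivity m*(I) <= m*(I cap Q) + m*(I \ Q), hence m*(I \ Q) >= m(I) = 6/5. The reverse inequality m*(I \ Q) <= m*(I) = 6/5 is trivial since (I \ Q) is a subset of I. Therefore m*(I \ Q) = 6/5.

6/5


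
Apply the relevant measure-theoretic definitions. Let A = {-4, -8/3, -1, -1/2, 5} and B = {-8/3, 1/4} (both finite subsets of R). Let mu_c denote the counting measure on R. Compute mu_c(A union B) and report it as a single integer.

Counting measure on a finite set equals cardinality. By inclusion-exclusion, |A union B| = |A| + |B| - |A cap B|.
|A| = 5, |B| = 2, |A cap B| = 1.
So mu_c(A union B) = 5 + 2 - 1 = 6.

6


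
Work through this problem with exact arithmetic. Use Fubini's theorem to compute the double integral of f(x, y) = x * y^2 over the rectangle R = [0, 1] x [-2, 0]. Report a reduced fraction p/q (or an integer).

f(x, y) is a tensor product of a function of x and a function of y, and both factors are bounded continuous (hence Lebesgue integrable) on the rectangle, so Fubini's theorem applies:
  integral_R f d(m x m) = (integral_a1^b1 x dx) * (integral_a2^b2 y^2 dy).
Inner integral in x: integral_{0}^{1} x dx = (1^2 - 0^2)/2
  = 1/2.
Inner integral in y: integral_{-2}^{0} y^2 dy = (0^3 - (-2)^3)/3
  = 8/3.
Product: (1/2) * (8/3) = 4/3.

4/3


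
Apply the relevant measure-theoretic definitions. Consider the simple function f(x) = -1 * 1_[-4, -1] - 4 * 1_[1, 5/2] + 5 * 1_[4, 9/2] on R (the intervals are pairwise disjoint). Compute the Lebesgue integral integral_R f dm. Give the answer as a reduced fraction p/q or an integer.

For a simple function f = sum_i c_i * 1_{A_i} with disjoint A_i,
  integral f dm = sum_i c_i * m(A_i).
Lengths of the A_i:
  m(A_1) = -1 - (-4) = 3.
  m(A_2) = 5/2 - 1 = 3/2.
  m(A_3) = 9/2 - 4 = 1/2.
Contributions c_i * m(A_i):
  (-1) * (3) = -3.
  (-4) * (3/2) = -6.
  (5) * (1/2) = 5/2.
Total: -3 - 6 + 5/2 = -13/2.

-13/2


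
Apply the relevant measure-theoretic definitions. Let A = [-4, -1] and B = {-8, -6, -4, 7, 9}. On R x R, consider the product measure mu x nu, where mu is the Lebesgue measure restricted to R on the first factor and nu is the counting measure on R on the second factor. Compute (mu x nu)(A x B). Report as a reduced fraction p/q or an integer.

For a measurable rectangle A x B, the product measure satisfies
  (mu x nu)(A x B) = mu(A) * nu(B).
  mu(A) = 3.
  nu(B) = 5.
  (mu x nu)(A x B) = 3 * 5 = 15.

15


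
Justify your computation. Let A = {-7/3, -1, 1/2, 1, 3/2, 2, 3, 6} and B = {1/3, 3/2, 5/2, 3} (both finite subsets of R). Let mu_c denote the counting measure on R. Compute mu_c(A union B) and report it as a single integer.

Counting measure on a finite set equals cardinality. By inclusion-exclusion, |A union B| = |A| + |B| - |A cap B|.
|A| = 8, |B| = 4, |A cap B| = 2.
So mu_c(A union B) = 8 + 4 - 2 = 10.

10


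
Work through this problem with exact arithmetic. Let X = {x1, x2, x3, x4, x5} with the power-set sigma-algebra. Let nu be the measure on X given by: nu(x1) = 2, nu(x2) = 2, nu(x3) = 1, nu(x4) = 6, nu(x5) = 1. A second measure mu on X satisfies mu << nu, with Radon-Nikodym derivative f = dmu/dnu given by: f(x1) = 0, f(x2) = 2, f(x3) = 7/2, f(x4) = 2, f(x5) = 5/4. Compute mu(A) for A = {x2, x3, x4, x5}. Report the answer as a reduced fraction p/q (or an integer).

By the defining property of the Radon-Nikodym derivative, for every measurable set A,
  mu(A) = integral_A f dnu.
Since nu is a discrete measure concentrated on the atoms of X, the integral over A reduces to the sum
  mu(A) = sum_{x in A} f(x) * nu({x}).
Computing each term:
  x2: f(x2) * nu(x2) = 2 * 2 = 4.
  x3: f(x3) * nu(x3) = 7/2 * 1 = 7/2.
  x4: f(x4) * nu(x4) = 2 * 6 = 12.
  x5: f(x5) * nu(x5) = 5/4 * 1 = 5/4.
Summing: mu(A) = 4 + 7/2 + 12 + 5/4 = 83/4.

83/4


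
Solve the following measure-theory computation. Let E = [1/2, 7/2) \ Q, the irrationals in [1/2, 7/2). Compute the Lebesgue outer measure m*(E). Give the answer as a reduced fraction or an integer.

The interval I = [1/2, 7/2) has m(I) = 7/2 - 1/2 = 3 (endpoints are measure-zero, so open/closed/half-open agree). Write I = (I cap Q) u (I \ Q). The rationals in I are countable, so m*(I cap Q) = 0 (cover each rational by intervals whose total length is arbitrarily small). By countable subadditivity m*(I) <= m*(I cap Q) + m*(I \ Q), hence m*(I \ Q) >= m(I) = 3. The reverse inequality m*(I \ Q) <= m*(I) = 3 is trivial since (I \ Q) is a subset of I. Therefore m*(I \ Q) = 3.

3


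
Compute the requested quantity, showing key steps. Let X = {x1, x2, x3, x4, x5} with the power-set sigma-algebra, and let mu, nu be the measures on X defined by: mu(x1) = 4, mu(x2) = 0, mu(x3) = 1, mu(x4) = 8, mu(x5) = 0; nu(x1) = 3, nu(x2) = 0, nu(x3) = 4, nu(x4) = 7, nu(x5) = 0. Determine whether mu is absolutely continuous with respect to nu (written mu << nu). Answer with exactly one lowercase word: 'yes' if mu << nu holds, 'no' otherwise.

mu << nu means: every nu-null measurable set is also mu-null; equivalently, for every atom x, if nu({x}) = 0 then mu({x}) = 0.
Checking each atom:
  x1: nu = 3 > 0 -> no constraint.
  x2: nu = 0, mu = 0 -> consistent with mu << nu.
  x3: nu = 4 > 0 -> no constraint.
  x4: nu = 7 > 0 -> no constraint.
  x5: nu = 0, mu = 0 -> consistent with mu << nu.
No atom violates the condition. Therefore mu << nu.

yes


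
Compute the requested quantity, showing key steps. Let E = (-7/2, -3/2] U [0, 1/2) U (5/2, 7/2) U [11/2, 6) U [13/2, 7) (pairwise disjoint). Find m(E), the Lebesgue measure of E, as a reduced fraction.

For pairwise disjoint intervals, m(union_i I_i) = sum_i m(I_i),
and m is invariant under swapping open/closed endpoints (single points have measure 0).
So m(E) = sum_i (b_i - a_i).
  I_1 has length -3/2 - (-7/2) = 2.
  I_2 has length 1/2 - 0 = 1/2.
  I_3 has length 7/2 - 5/2 = 1.
  I_4 has length 6 - 11/2 = 1/2.
  I_5 has length 7 - 13/2 = 1/2.
Summing:
  m(E) = 2 + 1/2 + 1 + 1/2 + 1/2 = 9/2.

9/2


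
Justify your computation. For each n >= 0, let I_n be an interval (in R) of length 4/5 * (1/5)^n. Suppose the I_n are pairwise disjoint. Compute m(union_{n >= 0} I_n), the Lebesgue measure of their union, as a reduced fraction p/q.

By countable additivity of the Lebesgue measure on pairwise disjoint measurable sets,
  m(union_{n >= 0} I_n) = sum_{n >= 0} m(I_n) = sum_{n >= 0} a * r^n,
  with a = 4/5 and r = 1/5.
Since 0 < r = 1/5 < 1, the geometric series converges:
  sum_{n >= 0} a * r^n = a / (1 - r).
  = 4/5 / (1 - 1/5)
  = 4/5 / (4/5)
  = 1.

1


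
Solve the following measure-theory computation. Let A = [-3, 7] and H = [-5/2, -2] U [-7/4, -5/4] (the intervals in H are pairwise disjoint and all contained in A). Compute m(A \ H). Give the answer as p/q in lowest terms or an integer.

The ambient interval has length m(A) = 7 - (-3) = 10.
Since the holes are disjoint and sit inside A, by finite additivity
  m(H) = sum_i (b_i - a_i), and m(A \ H) = m(A) - m(H).
Computing the hole measures:
  m(H_1) = -2 - (-5/2) = 1/2.
  m(H_2) = -5/4 - (-7/4) = 1/2.
Summed: m(H) = 1/2 + 1/2 = 1.
So m(A \ H) = 10 - 1 = 9.

9


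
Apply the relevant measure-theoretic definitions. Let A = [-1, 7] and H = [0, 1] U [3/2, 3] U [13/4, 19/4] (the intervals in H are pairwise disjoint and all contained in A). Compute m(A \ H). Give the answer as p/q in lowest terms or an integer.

The ambient interval has length m(A) = 7 - (-1) = 8.
Since the holes are disjoint and sit inside A, by finite additivity
  m(H) = sum_i (b_i - a_i), and m(A \ H) = m(A) - m(H).
Computing the hole measures:
  m(H_1) = 1 - 0 = 1.
  m(H_2) = 3 - 3/2 = 3/2.
  m(H_3) = 19/4 - 13/4 = 3/2.
Summed: m(H) = 1 + 3/2 + 3/2 = 4.
So m(A \ H) = 8 - 4 = 4.

4


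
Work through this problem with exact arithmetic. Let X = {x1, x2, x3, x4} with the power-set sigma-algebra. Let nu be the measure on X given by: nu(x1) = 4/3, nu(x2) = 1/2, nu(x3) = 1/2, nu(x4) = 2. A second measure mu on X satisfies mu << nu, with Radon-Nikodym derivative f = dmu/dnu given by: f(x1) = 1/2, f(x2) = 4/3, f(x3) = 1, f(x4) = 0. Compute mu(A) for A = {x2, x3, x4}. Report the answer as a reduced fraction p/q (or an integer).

By the defining property of the Radon-Nikodym derivative, for every measurable set A,
  mu(A) = integral_A f dnu.
Since nu is a discrete measure concentrated on the atoms of X, the integral over A reduces to the sum
  mu(A) = sum_{x in A} f(x) * nu({x}).
Computing each term:
  x2: f(x2) * nu(x2) = 4/3 * 1/2 = 2/3.
  x3: f(x3) * nu(x3) = 1 * 1/2 = 1/2.
  x4: f(x4) * nu(x4) = 0 * 2 = 0.
Summing: mu(A) = 2/3 + 1/2 + 0 = 7/6.

7/6


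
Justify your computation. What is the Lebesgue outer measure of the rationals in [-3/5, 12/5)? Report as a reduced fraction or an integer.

Q cap [-3/5, 12/5) is countable; list its elements as q_1, q_2, ... . Fix eps > 0 and cover the k-th point by an interval of length eps * 2^(-k). The cover has total length eps * sum_{k>=1} 2^(-k) = eps, so by definition of outer measure m*(Q cap [-3/5, 12/5)) <= eps. Since eps was arbitrary and m* >= 0, the outer measure is 0.

0


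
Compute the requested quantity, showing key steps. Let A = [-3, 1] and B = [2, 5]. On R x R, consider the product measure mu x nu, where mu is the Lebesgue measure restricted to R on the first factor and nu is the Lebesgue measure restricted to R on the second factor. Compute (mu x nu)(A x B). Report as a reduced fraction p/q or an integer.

For a measurable rectangle A x B, the product measure satisfies
  (mu x nu)(A x B) = mu(A) * nu(B).
  mu(A) = 4.
  nu(B) = 3.
  (mu x nu)(A x B) = 4 * 3 = 12.

12


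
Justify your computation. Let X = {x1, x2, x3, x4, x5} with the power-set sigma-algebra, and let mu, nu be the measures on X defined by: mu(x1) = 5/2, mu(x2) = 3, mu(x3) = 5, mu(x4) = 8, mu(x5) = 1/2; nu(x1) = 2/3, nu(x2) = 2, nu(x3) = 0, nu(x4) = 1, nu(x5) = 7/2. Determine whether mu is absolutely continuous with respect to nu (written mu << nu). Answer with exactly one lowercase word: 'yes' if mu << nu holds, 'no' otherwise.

mu << nu means: every nu-null measurable set is also mu-null; equivalently, for every atom x, if nu({x}) = 0 then mu({x}) = 0.
Checking each atom:
  x1: nu = 2/3 > 0 -> no constraint.
  x2: nu = 2 > 0 -> no constraint.
  x3: nu = 0, mu = 5 > 0 -> violates mu << nu.
  x4: nu = 1 > 0 -> no constraint.
  x5: nu = 7/2 > 0 -> no constraint.
The atom(s) x3 violate the condition (nu = 0 but mu > 0). Therefore mu is NOT absolutely continuous w.r.t. nu.

no


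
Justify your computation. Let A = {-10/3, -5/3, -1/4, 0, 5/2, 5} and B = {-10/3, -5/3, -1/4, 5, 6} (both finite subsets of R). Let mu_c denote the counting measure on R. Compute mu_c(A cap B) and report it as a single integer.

Counting measure on a finite set equals cardinality. mu_c(A cap B) = |A cap B| (elements appearing in both).
Enumerating the elements of A that also lie in B gives 4 element(s).
So mu_c(A cap B) = 4.

4


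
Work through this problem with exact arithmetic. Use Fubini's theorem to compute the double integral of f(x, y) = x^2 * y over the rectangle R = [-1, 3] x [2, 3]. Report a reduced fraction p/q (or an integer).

f(x, y) is a tensor product of a function of x and a function of y, and both factors are bounded continuous (hence Lebesgue integrable) on the rectangle, so Fubini's theorem applies:
  integral_R f d(m x m) = (integral_a1^b1 x^2 dx) * (integral_a2^b2 y dy).
Inner integral in x: integral_{-1}^{3} x^2 dx = (3^3 - (-1)^3)/3
  = 28/3.
Inner integral in y: integral_{2}^{3} y dy = (3^2 - 2^2)/2
  = 5/2.
Product: (28/3) * (5/2) = 70/3.

70/3


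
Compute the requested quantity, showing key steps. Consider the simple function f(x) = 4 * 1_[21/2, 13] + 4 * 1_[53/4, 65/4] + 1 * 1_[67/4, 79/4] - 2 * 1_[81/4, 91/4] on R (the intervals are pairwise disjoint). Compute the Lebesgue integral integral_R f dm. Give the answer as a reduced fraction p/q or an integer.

For a simple function f = sum_i c_i * 1_{A_i} with disjoint A_i,
  integral f dm = sum_i c_i * m(A_i).
Lengths of the A_i:
  m(A_1) = 13 - 21/2 = 5/2.
  m(A_2) = 65/4 - 53/4 = 3.
  m(A_3) = 79/4 - 67/4 = 3.
  m(A_4) = 91/4 - 81/4 = 5/2.
Contributions c_i * m(A_i):
  (4) * (5/2) = 10.
  (4) * (3) = 12.
  (1) * (3) = 3.
  (-2) * (5/2) = -5.
Total: 10 + 12 + 3 - 5 = 20.

20


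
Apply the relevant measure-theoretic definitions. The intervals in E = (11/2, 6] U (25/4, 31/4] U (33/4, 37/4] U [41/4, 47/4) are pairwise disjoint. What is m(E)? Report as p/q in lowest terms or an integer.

For pairwise disjoint intervals, m(union_i I_i) = sum_i m(I_i),
and m is invariant under swapping open/closed endpoints (single points have measure 0).
So m(E) = sum_i (b_i - a_i).
  I_1 has length 6 - 11/2 = 1/2.
  I_2 has length 31/4 - 25/4 = 3/2.
  I_3 has length 37/4 - 33/4 = 1.
  I_4 has length 47/4 - 41/4 = 3/2.
Summing:
  m(E) = 1/2 + 3/2 + 1 + 3/2 = 9/2.

9/2


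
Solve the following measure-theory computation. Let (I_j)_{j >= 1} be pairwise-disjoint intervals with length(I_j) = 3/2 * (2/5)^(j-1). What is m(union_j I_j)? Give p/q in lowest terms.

By countable additivity of the Lebesgue measure on pairwise disjoint measurable sets,
  m(union_{j >= 1} I_j) = sum_{j >= 1} m(I_j) = sum_{j >= 1} a * r^(j-1),
  with a = 3/2 and r = 2/5.
Since 0 < r = 2/5 < 1, the geometric series converges:
  sum_{j >= 1} a * r^(j-1) = a / (1 - r).
  = 3/2 / (1 - 2/5)
  = 3/2 / (3/5)
  = 5/2.

5/2


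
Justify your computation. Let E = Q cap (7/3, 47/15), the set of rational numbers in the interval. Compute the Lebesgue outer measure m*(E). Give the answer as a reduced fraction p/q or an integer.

E = Q cap (7/3, 47/15) is a subset of Q, which is countable. Enumerate Q = {q_1, q_2, ...}; for any eps > 0, cover q_k by the open interval (q_k - eps/2^(k+1), q_k + eps/2^(k+1)), of length eps/2^k. The total cover length is sum_{k>=1} eps/2^k = eps. Hence m*(E) <= m*(Q) <= eps for every eps > 0, and since outer measure is non-negative, m*(E) = 0.

0


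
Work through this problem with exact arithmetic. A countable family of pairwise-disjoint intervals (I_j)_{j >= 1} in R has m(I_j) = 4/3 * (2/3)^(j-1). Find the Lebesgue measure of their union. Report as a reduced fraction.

By countable additivity of the Lebesgue measure on pairwise disjoint measurable sets,
  m(union_{j >= 1} I_j) = sum_{j >= 1} m(I_j) = sum_{j >= 1} a * r^(j-1),
  with a = 4/3 and r = 2/3.
Since 0 < r = 2/3 < 1, the geometric series converges:
  sum_{j >= 1} a * r^(j-1) = a / (1 - r).
  = 4/3 / (1 - 2/3)
  = 4/3 / (1/3)
  = 4.

4


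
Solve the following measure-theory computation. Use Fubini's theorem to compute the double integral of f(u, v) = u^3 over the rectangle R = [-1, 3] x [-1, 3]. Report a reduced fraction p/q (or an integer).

f(u, v) is a tensor product of a function of u and a function of v, and both factors are bounded continuous (hence Lebesgue integrable) on the rectangle, so Fubini's theorem applies:
  integral_R f d(m x m) = (integral_a1^b1 u^3 du) * (integral_a2^b2 1 dv).
Inner integral in u: integral_{-1}^{3} u^3 du = (3^4 - (-1)^4)/4
  = 20.
Inner integral in v: integral_{-1}^{3} 1 dv = (3^1 - (-1)^1)/1
  = 4.
Product: (20) * (4) = 80.

80


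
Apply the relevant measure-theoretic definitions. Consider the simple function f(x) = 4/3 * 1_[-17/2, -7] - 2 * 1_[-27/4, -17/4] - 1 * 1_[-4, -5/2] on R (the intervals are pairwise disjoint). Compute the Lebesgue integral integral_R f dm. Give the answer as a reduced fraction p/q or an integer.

For a simple function f = sum_i c_i * 1_{A_i} with disjoint A_i,
  integral f dm = sum_i c_i * m(A_i).
Lengths of the A_i:
  m(A_1) = -7 - (-17/2) = 3/2.
  m(A_2) = -17/4 - (-27/4) = 5/2.
  m(A_3) = -5/2 - (-4) = 3/2.
Contributions c_i * m(A_i):
  (4/3) * (3/2) = 2.
  (-2) * (5/2) = -5.
  (-1) * (3/2) = -3/2.
Total: 2 - 5 - 3/2 = -9/2.

-9/2


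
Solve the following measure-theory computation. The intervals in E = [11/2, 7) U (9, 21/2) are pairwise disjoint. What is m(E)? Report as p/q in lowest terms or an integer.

For pairwise disjoint intervals, m(union_i I_i) = sum_i m(I_i),
and m is invariant under swapping open/closed endpoints (single points have measure 0).
So m(E) = sum_i (b_i - a_i).
  I_1 has length 7 - 11/2 = 3/2.
  I_2 has length 21/2 - 9 = 3/2.
Summing:
  m(E) = 3/2 + 3/2 = 3.

3


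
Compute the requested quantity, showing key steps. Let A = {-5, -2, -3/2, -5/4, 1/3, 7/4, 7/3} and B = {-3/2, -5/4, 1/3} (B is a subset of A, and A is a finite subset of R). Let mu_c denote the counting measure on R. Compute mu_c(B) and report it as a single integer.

Counting measure assigns mu_c(E) = |E| (number of elements) when E is finite.
B has 3 element(s), so mu_c(B) = 3.

3


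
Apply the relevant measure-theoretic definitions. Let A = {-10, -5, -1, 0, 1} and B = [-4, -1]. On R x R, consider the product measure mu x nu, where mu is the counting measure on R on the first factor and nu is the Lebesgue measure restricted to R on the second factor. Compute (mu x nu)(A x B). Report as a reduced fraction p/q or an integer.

For a measurable rectangle A x B, the product measure satisfies
  (mu x nu)(A x B) = mu(A) * nu(B).
  mu(A) = 5.
  nu(B) = 3.
  (mu x nu)(A x B) = 5 * 3 = 15.

15


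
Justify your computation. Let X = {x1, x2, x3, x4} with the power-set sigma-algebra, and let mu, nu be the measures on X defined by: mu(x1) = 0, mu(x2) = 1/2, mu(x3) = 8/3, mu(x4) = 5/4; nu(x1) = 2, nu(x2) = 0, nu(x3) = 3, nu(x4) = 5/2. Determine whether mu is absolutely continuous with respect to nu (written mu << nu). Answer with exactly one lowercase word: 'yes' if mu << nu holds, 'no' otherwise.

mu << nu means: every nu-null measurable set is also mu-null; equivalently, for every atom x, if nu({x}) = 0 then mu({x}) = 0.
Checking each atom:
  x1: nu = 2 > 0 -> no constraint.
  x2: nu = 0, mu = 1/2 > 0 -> violates mu << nu.
  x3: nu = 3 > 0 -> no constraint.
  x4: nu = 5/2 > 0 -> no constraint.
The atom(s) x2 violate the condition (nu = 0 but mu > 0). Therefore mu is NOT absolutely continuous w.r.t. nu.

no


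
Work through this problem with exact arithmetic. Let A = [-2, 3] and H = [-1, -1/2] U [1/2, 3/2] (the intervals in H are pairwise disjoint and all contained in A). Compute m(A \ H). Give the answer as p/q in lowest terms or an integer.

The ambient interval has length m(A) = 3 - (-2) = 5.
Since the holes are disjoint and sit inside A, by finite additivity
  m(H) = sum_i (b_i - a_i), and m(A \ H) = m(A) - m(H).
Computing the hole measures:
  m(H_1) = -1/2 - (-1) = 1/2.
  m(H_2) = 3/2 - 1/2 = 1.
Summed: m(H) = 1/2 + 1 = 3/2.
So m(A \ H) = 5 - 3/2 = 7/2.

7/2


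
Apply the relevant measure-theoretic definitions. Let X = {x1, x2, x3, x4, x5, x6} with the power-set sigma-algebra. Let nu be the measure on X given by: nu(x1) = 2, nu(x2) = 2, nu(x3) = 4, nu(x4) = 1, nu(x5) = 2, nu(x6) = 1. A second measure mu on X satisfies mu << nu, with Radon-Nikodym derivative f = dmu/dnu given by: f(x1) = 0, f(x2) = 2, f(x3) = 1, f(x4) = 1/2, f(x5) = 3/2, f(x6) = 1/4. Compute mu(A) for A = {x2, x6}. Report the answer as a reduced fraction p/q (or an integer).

By the defining property of the Radon-Nikodym derivative, for every measurable set A,
  mu(A) = integral_A f dnu.
Since nu is a discrete measure concentrated on the atoms of X, the integral over A reduces to the sum
  mu(A) = sum_{x in A} f(x) * nu({x}).
Computing each term:
  x2: f(x2) * nu(x2) = 2 * 2 = 4.
  x6: f(x6) * nu(x6) = 1/4 * 1 = 1/4.
Summing: mu(A) = 4 + 1/4 = 17/4.

17/4


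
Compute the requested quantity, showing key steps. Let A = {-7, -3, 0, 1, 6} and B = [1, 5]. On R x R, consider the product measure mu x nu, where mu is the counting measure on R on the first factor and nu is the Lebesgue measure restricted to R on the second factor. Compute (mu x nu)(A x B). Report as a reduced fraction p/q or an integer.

For a measurable rectangle A x B, the product measure satisfies
  (mu x nu)(A x B) = mu(A) * nu(B).
  mu(A) = 5.
  nu(B) = 4.
  (mu x nu)(A x B) = 5 * 4 = 20.

20


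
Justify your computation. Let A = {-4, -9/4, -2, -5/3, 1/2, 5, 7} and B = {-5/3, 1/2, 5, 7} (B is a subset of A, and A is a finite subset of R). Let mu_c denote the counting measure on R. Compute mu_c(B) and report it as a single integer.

Counting measure assigns mu_c(E) = |E| (number of elements) when E is finite.
B has 4 element(s), so mu_c(B) = 4.

4


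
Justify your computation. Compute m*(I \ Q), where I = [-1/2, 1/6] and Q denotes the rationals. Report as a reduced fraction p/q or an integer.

The interval I = [-1/2, 1/6] has m(I) = 1/6 - (-1/2) = 2/3 (endpoints are measure-zero, so open/closed/half-open agree). Write I = (I cap Q) u (I \ Q). The rationals in I are countable, so m*(I cap Q) = 0 (cover each rational by intervals whose total length is arbitrarily small). By countable subadditivity m*(I) <= m*(I cap Q) + m*(I \ Q), hence m*(I \ Q) >= m(I) = 2/3. The reverse inequality m*(I \ Q) <= m*(I) = 2/3 is trivial since (I \ Q) is a subset of I. Therefore m*(I \ Q) = 2/3.

2/3


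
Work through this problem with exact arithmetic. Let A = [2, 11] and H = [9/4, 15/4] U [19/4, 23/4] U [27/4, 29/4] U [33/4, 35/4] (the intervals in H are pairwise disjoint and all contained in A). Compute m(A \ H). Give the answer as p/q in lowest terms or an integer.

The ambient interval has length m(A) = 11 - 2 = 9.
Since the holes are disjoint and sit inside A, by finite additivity
  m(H) = sum_i (b_i - a_i), and m(A \ H) = m(A) - m(H).
Computing the hole measures:
  m(H_1) = 15/4 - 9/4 = 3/2.
  m(H_2) = 23/4 - 19/4 = 1.
  m(H_3) = 29/4 - 27/4 = 1/2.
  m(H_4) = 35/4 - 33/4 = 1/2.
Summed: m(H) = 3/2 + 1 + 1/2 + 1/2 = 7/2.
So m(A \ H) = 9 - 7/2 = 11/2.

11/2


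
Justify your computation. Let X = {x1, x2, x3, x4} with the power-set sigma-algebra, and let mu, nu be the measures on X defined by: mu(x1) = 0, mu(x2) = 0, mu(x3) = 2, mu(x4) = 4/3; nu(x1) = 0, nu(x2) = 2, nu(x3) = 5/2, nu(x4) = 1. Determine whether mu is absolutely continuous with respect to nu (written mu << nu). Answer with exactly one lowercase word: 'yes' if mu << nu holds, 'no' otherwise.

mu << nu means: every nu-null measurable set is also mu-null; equivalently, for every atom x, if nu({x}) = 0 then mu({x}) = 0.
Checking each atom:
  x1: nu = 0, mu = 0 -> consistent with mu << nu.
  x2: nu = 2 > 0 -> no constraint.
  x3: nu = 5/2 > 0 -> no constraint.
  x4: nu = 1 > 0 -> no constraint.
No atom violates the condition. Therefore mu << nu.

yes


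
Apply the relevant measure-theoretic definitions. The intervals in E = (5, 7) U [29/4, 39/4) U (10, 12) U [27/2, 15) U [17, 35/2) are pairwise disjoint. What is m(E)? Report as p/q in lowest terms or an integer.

For pairwise disjoint intervals, m(union_i I_i) = sum_i m(I_i),
and m is invariant under swapping open/closed endpoints (single points have measure 0).
So m(E) = sum_i (b_i - a_i).
  I_1 has length 7 - 5 = 2.
  I_2 has length 39/4 - 29/4 = 5/2.
  I_3 has length 12 - 10 = 2.
  I_4 has length 15 - 27/2 = 3/2.
  I_5 has length 35/2 - 17 = 1/2.
Summing:
  m(E) = 2 + 5/2 + 2 + 3/2 + 1/2 = 17/2.

17/2


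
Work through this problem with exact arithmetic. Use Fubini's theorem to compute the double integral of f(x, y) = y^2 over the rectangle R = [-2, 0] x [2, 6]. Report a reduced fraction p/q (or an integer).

f(x, y) is a tensor product of a function of x and a function of y, and both factors are bounded continuous (hence Lebesgue integrable) on the rectangle, so Fubini's theorem applies:
  integral_R f d(m x m) = (integral_a1^b1 1 dx) * (integral_a2^b2 y^2 dy).
Inner integral in x: integral_{-2}^{0} 1 dx = (0^1 - (-2)^1)/1
  = 2.
Inner integral in y: integral_{2}^{6} y^2 dy = (6^3 - 2^3)/3
  = 208/3.
Product: (2) * (208/3) = 416/3.

416/3


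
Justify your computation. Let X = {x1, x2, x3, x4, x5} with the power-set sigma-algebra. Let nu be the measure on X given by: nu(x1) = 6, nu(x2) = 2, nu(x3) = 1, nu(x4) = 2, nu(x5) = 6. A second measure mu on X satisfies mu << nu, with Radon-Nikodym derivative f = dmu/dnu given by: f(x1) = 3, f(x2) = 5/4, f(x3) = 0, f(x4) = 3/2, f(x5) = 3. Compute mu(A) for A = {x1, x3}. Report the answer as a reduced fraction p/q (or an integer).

By the defining property of the Radon-Nikodym derivative, for every measurable set A,
  mu(A) = integral_A f dnu.
Since nu is a discrete measure concentrated on the atoms of X, the integral over A reduces to the sum
  mu(A) = sum_{x in A} f(x) * nu({x}).
Computing each term:
  x1: f(x1) * nu(x1) = 3 * 6 = 18.
  x3: f(x3) * nu(x3) = 0 * 1 = 0.
Summing: mu(A) = 18 + 0 = 18.

18


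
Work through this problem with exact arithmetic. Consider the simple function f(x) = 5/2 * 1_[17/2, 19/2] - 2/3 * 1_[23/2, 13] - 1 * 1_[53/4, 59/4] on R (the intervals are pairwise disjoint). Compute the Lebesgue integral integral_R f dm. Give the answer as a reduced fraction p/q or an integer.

For a simple function f = sum_i c_i * 1_{A_i} with disjoint A_i,
  integral f dm = sum_i c_i * m(A_i).
Lengths of the A_i:
  m(A_1) = 19/2 - 17/2 = 1.
  m(A_2) = 13 - 23/2 = 3/2.
  m(A_3) = 59/4 - 53/4 = 3/2.
Contributions c_i * m(A_i):
  (5/2) * (1) = 5/2.
  (-2/3) * (3/2) = -1.
  (-1) * (3/2) = -3/2.
Total: 5/2 - 1 - 3/2 = 0.

0
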